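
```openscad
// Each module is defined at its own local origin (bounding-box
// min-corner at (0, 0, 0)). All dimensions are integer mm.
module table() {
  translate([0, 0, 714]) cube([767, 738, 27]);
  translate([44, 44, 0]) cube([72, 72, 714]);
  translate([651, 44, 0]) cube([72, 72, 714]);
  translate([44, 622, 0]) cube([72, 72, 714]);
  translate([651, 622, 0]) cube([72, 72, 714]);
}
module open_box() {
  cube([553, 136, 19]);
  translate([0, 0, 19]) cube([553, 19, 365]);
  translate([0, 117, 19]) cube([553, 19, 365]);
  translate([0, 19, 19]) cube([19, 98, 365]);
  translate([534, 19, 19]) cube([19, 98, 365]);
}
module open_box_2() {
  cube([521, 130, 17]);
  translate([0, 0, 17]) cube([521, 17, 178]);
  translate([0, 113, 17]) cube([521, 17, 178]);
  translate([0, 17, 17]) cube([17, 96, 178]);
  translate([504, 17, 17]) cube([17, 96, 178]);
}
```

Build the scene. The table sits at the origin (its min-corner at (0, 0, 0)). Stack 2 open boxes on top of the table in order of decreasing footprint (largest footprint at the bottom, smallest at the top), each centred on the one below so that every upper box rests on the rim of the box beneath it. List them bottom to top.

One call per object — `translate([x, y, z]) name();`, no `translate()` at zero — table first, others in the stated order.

table();
translate([107, 301, 741]) open_box();
translate([123, 304, 1125]) open_box_2();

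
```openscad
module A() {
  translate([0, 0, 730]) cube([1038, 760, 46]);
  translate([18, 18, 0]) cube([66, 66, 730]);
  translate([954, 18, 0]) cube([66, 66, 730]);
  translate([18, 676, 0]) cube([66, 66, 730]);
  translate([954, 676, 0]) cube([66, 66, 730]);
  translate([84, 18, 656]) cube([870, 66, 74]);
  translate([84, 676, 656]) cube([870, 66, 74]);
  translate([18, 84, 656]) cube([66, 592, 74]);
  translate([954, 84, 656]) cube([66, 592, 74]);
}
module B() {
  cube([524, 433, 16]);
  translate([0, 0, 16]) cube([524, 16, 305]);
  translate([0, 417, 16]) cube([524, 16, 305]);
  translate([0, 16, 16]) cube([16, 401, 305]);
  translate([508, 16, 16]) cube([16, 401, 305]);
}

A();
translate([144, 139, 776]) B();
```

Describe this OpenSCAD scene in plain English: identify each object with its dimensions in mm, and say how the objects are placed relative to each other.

A is a rectangular dining table. The top is 1038×760×46 mm with its upper surface at z = 776 mm. It stands on four 66×66 mm square legs, each inset 18 mm from the nearest pair of top edges, running from the floor to the underside of the top. Four apron rails, 66 mm thick and 74 mm tall, run between adjacent legs with their top edges flush with the underside of the top and their outer faces flush with the legs' outer faces.

B is an open-topped rectangular box: outside dimensions 524×433×321 mm, with a uniform wall and base thickness of 16 mm. The base is a full 524×433 slab on the floor; four walls sit on top of the base. The front and back walls (the −y and +y sides) span the full width; the two side walls fit between them.

The open box is on top of the table.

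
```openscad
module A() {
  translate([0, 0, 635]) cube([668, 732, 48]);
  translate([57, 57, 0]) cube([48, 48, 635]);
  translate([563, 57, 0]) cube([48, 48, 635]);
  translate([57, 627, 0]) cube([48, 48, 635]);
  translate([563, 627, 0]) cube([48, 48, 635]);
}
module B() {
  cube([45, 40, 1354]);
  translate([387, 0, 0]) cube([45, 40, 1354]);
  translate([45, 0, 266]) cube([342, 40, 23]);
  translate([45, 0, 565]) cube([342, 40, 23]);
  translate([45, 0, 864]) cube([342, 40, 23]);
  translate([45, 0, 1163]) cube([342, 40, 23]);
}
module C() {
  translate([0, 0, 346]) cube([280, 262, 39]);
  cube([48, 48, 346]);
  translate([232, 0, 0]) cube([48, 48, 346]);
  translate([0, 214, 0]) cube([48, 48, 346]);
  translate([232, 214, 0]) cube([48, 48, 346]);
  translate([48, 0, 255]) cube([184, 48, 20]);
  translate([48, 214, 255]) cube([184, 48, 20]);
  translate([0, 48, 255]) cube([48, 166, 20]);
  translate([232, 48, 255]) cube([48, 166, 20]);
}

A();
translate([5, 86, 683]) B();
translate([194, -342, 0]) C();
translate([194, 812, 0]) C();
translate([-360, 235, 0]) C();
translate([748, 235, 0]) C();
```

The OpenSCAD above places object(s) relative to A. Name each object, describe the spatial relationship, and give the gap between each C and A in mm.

Each stool's nearest face is 80 mm from the table's bounding box.

A is a table. B is a ladder. C is a stool. The ladder is on top of the table. Four stools sit around the table at the −y, +y, −x, +x sides. The gap between each stool and the table is 80 mm.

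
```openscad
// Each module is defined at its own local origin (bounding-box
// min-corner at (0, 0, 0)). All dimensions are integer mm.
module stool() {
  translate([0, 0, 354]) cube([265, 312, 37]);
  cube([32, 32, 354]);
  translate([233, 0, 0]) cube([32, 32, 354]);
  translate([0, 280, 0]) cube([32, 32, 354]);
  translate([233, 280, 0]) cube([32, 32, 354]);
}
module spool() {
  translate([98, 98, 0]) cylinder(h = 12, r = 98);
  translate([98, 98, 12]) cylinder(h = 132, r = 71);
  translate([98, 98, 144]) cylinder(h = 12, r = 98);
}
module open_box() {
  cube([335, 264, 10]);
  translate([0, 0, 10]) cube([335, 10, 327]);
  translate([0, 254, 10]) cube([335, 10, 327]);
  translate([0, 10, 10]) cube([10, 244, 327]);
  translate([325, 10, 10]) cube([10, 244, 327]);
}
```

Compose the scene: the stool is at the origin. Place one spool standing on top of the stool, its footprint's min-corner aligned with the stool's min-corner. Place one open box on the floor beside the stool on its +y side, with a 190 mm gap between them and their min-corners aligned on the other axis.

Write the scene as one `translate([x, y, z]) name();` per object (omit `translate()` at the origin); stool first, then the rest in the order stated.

stool();
translate([0, 0, 391]) spool();
translate([0, 502, 0]) open_box();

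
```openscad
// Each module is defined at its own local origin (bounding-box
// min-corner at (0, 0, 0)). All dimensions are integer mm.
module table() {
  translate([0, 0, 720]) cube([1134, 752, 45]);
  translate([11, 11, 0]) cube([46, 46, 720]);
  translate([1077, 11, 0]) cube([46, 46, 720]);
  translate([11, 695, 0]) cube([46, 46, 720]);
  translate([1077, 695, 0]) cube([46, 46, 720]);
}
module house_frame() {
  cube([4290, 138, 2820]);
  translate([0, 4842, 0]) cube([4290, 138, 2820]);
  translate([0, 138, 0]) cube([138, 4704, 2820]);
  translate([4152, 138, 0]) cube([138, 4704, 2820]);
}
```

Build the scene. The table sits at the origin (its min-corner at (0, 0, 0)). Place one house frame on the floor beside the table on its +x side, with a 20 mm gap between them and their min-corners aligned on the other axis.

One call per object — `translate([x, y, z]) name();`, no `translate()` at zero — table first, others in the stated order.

table();
translate([1154, 0, 0]) house_frame();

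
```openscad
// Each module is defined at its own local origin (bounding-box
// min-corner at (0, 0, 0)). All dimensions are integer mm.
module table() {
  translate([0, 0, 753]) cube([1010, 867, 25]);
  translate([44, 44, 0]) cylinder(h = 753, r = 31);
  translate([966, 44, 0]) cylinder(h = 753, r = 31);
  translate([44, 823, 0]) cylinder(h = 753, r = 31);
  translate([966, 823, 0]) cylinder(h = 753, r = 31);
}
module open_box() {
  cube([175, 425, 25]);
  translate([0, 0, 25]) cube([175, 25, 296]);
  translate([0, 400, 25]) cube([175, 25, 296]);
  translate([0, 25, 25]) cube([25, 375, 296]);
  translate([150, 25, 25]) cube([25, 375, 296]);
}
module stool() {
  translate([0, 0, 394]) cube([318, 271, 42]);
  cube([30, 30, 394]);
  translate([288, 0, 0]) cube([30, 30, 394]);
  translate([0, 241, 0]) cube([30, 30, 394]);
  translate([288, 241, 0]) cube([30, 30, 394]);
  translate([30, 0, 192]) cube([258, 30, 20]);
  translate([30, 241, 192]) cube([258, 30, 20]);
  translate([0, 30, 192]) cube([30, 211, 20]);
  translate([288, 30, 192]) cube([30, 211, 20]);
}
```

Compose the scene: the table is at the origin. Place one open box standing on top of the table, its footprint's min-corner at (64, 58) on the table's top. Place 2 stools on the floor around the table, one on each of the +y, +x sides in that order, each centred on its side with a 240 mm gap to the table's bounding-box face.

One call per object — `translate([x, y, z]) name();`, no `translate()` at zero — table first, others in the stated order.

table();
translate([64, 58, 778]) open_box();
translate([346, 1107, 0]) stool();
translate([1250, 298, 0]) stool();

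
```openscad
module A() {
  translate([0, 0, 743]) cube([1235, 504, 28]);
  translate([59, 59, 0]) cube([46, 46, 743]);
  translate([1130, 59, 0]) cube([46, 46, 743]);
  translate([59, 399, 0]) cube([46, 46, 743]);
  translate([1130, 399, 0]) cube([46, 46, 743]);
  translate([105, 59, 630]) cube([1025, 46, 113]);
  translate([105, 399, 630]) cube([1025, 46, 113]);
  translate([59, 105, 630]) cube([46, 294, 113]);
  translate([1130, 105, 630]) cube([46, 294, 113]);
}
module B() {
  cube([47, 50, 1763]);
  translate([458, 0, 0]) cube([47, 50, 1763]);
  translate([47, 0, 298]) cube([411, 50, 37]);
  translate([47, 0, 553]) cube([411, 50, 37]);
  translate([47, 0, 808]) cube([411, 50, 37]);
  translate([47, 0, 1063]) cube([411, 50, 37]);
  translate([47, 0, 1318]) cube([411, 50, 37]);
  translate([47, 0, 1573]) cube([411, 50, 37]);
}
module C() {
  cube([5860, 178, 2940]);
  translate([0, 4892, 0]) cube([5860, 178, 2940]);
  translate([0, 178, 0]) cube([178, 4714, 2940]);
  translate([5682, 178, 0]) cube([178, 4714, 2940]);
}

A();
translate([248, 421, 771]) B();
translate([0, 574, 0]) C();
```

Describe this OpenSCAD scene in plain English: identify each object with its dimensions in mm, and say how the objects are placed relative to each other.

A is a table with a 1235×504 mm rectangular top, 28 mm thick, top surface at z = 771 mm, supported by four 46×46 mm square legs, each inset 59 mm from the nearest pair of top edges, running from the floor. Four apron rails, 46 mm thick and 113 mm tall, run between adjacent legs with their top edges flush with the underside of the top and their outer faces flush with the legs' outer faces.

B is a straight ladder. Two 47×50 mm vertical rails, 1763 mm tall, stand 505 mm apart (outside-to-outside) with their front faces coplanar on the −y side. 6 rungs, each 50 mm deep and 37 mm tall, span between the inner faces of the rails, front faces flush with the rails. The lowest rung's underside is at z = 298 mm and rungs are spaced 255 mm apart (underside to underside).

C is a box-shaped house frame (walls only): outside footprint 5860×5070 mm, wall height 2940 mm, wall thickness 178 mm. The two y-facing walls run the full x-width; the two x-facing walls fit between the inner faces of the y-facing walls.

The ladder is on top of the table. The house frame is on the floor beside the table on its +y side.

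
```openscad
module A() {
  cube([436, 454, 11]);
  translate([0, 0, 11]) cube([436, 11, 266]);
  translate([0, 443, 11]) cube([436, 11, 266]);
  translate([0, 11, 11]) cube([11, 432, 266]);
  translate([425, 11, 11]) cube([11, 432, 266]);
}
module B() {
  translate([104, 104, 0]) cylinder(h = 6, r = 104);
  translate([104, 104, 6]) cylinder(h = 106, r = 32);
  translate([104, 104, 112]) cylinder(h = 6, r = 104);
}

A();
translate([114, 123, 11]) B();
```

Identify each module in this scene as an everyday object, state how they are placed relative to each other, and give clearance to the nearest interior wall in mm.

Clearances: x = 103, y = 112; minimum 103 mm.

A is an open box. B is a spool. The spool sits inside the open box, centred. The clearance to the nearest interior wall is 103 mm.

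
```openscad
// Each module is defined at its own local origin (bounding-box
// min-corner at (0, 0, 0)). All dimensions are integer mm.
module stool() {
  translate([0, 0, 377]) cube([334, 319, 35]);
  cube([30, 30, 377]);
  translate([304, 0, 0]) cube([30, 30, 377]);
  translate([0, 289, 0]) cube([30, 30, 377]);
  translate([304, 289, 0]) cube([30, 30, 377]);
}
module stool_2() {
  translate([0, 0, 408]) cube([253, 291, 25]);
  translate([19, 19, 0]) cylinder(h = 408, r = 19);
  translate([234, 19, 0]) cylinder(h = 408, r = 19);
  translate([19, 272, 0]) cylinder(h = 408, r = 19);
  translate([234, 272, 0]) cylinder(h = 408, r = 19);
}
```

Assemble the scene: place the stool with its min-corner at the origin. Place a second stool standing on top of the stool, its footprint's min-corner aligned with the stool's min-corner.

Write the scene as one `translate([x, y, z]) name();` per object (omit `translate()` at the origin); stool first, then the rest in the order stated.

stool();
translate([0, 0, 412]) stool_2();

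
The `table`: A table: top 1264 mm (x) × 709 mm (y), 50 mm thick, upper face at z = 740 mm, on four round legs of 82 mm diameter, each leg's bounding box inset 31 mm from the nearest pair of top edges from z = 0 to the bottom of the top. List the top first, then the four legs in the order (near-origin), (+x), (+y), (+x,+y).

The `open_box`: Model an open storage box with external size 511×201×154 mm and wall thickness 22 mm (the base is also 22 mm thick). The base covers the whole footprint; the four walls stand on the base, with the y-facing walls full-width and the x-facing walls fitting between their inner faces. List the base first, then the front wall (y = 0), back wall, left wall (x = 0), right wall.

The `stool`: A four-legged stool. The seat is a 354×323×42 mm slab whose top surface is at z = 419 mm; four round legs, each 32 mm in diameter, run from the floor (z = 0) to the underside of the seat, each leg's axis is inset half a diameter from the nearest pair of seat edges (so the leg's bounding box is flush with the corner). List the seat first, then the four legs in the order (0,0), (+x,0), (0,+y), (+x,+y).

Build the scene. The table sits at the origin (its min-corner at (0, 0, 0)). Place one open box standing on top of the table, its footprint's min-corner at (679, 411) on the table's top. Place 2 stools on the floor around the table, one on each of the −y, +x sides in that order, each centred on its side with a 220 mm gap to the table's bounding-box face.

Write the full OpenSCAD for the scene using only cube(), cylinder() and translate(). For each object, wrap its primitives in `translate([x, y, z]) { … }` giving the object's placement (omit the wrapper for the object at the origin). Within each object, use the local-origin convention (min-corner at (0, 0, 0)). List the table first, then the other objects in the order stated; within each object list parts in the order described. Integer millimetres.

translate([0, 0, 690]) cube([1264, 709, 50]);
translate([72, 72, 0]) cylinder(h = 690, r = 41);
translate([1192, 72, 0]) cylinder(h = 690, r = 41);
translate([72, 637, 0]) cylinder(h = 690, r = 41);
translate([1192, 637, 0]) cylinder(h = 690, r = 41);
translate([679, 411, 740]) {
  cube([511, 201, 22]);
  translate([0, 0, 22]) cube([511, 22, 132]);
  translate([0, 179, 22]) cube([511, 22, 132]);
  translate([0, 22, 22]) cube([22, 157, 132]);
  translate([489, 22, 22]) cube([22, 157, 132]);
}
translate([455, -543, 0]) {
  translate([0, 0, 377]) cube([354, 323, 42]);
  translate([16, 16, 0]) cylinder(h = 377, r = 16);
  translate([338, 16, 0]) cylinder(h = 377, r = 16);
  translate([16, 307, 0]) cylinder(h = 377, r = 16);
  translate([338, 307, 0]) cylinder(h = 377, r = 16);
}
translate([1484, 193, 0]) {
  translate([0, 0, 377]) cube([354, 323, 42]);
  translate([16, 16, 0]) cylinder(h = 377, r = 16);
  translate([338, 16, 0]) cylinder(h = 377, r = 16);
  translate([16, 307, 0]) cylinder(h = 377, r = 16);
  translate([338, 307, 0]) cylinder(h = 377, r = 16);
}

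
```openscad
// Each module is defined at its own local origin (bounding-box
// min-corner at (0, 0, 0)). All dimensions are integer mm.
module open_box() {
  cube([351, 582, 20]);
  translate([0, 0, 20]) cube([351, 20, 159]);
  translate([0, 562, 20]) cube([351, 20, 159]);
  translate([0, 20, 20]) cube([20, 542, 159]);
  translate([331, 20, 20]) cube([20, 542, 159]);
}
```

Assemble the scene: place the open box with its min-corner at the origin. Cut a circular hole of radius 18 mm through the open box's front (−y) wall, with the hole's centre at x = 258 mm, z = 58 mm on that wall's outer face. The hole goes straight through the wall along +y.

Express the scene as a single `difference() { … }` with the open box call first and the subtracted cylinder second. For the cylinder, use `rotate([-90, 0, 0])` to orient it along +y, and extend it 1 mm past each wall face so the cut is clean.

difference() {
  open_box();
  translate([258, -1, 58]) rotate([-90, 0, 0]) cylinder(h = 22, r = 18);
}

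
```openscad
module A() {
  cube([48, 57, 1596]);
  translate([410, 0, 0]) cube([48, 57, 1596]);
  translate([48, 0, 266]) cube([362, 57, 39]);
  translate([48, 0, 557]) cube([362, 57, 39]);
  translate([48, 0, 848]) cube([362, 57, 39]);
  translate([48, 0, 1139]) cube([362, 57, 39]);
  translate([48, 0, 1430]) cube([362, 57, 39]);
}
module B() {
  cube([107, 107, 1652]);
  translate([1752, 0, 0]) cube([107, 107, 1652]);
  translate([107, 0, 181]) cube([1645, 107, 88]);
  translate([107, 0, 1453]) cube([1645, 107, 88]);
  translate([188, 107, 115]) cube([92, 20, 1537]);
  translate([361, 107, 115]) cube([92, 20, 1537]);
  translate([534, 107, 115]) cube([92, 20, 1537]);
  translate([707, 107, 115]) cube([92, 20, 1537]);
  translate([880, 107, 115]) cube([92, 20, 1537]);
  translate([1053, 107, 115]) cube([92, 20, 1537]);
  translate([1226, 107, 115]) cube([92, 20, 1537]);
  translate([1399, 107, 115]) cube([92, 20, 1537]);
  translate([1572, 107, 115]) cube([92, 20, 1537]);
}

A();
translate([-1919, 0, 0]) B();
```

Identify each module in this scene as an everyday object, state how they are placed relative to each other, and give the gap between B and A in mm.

A is a ladder. B is a fence section. The fence section is on the floor beside the ladder on its −x side. The gap between the fence section and the ladder is 60 mm.

The fence section's nearest face is 60 mm from the ladder's −x face.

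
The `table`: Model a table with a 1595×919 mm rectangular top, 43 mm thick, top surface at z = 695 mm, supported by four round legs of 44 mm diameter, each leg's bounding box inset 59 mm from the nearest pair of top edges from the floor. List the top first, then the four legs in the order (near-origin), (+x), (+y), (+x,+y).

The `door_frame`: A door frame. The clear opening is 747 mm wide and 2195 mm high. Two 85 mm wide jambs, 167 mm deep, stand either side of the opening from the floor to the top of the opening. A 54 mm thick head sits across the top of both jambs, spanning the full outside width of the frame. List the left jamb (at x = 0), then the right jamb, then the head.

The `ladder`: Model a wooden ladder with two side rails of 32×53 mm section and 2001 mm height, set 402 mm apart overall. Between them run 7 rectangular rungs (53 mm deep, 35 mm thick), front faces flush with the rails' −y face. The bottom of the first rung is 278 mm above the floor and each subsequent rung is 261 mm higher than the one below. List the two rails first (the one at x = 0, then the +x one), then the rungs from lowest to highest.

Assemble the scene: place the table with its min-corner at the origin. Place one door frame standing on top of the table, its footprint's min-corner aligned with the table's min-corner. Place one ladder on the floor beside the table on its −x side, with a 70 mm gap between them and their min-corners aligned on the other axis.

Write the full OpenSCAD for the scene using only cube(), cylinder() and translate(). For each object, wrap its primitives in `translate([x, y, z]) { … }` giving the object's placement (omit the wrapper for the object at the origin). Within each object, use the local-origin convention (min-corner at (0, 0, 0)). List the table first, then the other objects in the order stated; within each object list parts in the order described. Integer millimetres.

translate([0, 0, 652]) cube([1595, 919, 43]);
translate([81, 81, 0]) cylinder(h = 652, r = 22);
translate([1514, 81, 0]) cylinder(h = 652, r = 22);
translate([81, 838, 0]) cylinder(h = 652, r = 22);
translate([1514, 838, 0]) cylinder(h = 652, r = 22);
translate([0, 0, 695]) {
  cube([85, 167, 2195]);
  translate([832, 0, 0]) cube([85, 167, 2195]);
  translate([0, 0, 2195]) cube([917, 167, 54]);
}
translate([-472, 0, 0]) {
  cube([32, 53, 2001]);
  translate([370, 0, 0]) cube([32, 53, 2001]);
  translate([32, 0, 278]) cube([338, 53, 35]);
  translate([32, 0, 539]) cube([338, 53, 35]);
  translate([32, 0, 800]) cube([338, 53, 35]);
  translate([32, 0, 1061]) cube([338, 53, 35]);
  translate([32, 0, 1322]) cube([338, 53, 35]);
  translate([32, 0, 1583]) cube([338, 53, 35]);
  translate([32, 0, 1844]) cube([338, 53, 35]);
}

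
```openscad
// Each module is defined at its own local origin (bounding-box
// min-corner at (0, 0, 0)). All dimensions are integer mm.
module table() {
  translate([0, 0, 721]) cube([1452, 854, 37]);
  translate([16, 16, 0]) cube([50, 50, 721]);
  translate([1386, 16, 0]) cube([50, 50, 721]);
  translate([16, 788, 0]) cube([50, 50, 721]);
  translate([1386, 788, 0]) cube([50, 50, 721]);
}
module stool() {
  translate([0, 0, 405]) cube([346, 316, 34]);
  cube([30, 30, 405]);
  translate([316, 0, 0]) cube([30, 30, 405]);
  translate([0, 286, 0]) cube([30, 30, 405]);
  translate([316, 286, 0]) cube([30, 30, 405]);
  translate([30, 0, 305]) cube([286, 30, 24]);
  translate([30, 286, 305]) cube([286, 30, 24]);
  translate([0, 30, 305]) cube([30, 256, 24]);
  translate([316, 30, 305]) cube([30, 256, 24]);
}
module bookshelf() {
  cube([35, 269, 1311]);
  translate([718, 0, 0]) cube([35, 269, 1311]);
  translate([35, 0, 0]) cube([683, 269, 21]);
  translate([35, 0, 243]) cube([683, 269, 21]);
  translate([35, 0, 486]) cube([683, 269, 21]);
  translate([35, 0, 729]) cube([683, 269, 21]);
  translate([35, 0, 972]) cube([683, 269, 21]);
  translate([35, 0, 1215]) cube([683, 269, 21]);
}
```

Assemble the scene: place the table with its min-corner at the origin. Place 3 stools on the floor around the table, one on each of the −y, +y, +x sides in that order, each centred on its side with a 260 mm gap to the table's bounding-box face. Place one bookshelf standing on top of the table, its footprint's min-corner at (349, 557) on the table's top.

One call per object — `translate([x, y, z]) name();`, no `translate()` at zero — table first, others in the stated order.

table();
translate([553, -576, 0]) stool();
translate([553, 1114, 0]) stool();
translate([1712, 269, 0]) stool();
translate([349, 557, 758]) bookshelf();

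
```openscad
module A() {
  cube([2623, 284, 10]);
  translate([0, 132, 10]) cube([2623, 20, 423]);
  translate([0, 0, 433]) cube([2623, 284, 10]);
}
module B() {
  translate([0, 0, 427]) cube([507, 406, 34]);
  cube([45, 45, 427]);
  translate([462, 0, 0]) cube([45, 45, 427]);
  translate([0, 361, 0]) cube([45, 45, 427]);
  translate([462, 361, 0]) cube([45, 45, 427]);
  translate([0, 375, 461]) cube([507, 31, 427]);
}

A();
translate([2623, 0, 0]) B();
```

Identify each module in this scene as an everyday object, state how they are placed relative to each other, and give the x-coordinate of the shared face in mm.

The I-beam's +x face and the chair's −x face are both at x = 2623 mm.

A is an I-beam. B is a chair. The chair is against the I-beam's +x side, with their −y faces flush. The x-coordinate of the shared face is 2623 mm.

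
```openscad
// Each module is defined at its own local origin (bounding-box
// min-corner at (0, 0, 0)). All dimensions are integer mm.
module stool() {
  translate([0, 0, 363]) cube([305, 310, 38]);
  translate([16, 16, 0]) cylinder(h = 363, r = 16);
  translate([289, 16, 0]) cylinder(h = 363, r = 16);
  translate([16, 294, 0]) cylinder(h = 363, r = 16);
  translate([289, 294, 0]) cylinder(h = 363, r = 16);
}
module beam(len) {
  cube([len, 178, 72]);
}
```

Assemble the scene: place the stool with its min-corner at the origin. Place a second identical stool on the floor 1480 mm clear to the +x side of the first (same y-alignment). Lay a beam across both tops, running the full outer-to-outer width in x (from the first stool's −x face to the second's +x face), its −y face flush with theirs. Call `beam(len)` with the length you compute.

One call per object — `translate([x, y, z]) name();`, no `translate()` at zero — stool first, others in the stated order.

stool();
translate([1785, 0, 0]) stool();
translate([0, 0, 401]) beam(2090);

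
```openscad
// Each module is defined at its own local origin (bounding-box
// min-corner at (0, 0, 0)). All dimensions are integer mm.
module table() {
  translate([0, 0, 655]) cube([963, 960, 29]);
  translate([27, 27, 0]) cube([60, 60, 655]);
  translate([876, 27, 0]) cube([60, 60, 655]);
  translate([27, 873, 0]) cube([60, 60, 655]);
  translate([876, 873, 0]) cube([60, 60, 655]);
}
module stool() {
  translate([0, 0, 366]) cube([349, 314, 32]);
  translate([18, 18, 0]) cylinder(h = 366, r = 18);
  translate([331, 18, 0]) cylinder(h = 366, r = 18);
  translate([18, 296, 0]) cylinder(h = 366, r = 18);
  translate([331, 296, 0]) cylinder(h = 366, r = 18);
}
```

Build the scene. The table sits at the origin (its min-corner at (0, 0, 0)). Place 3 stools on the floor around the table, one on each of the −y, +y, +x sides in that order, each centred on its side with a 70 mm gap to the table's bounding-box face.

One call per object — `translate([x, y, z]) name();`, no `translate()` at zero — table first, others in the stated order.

table();
translate([307, -384, 0]) stool();
translate([307, 1030, 0]) stool();
translate([1033, 323, 0]) stool();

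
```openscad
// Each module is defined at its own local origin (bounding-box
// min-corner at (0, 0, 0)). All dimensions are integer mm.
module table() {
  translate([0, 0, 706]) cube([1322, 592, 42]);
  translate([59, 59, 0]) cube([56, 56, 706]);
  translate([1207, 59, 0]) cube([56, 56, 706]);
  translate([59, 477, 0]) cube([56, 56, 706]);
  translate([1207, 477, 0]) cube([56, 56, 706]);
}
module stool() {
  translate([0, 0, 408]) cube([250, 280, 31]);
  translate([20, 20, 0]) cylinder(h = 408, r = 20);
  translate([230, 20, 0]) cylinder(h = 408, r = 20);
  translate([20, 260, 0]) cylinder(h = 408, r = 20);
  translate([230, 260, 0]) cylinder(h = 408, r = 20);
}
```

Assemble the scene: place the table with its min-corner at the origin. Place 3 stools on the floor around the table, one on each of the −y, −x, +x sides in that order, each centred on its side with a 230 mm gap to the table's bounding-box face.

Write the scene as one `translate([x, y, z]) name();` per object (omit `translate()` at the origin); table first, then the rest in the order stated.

table();
translate([536, -510, 0]) stool();
translate([-480, 156, 0]) stool();
translate([1552, 156, 0]) stool();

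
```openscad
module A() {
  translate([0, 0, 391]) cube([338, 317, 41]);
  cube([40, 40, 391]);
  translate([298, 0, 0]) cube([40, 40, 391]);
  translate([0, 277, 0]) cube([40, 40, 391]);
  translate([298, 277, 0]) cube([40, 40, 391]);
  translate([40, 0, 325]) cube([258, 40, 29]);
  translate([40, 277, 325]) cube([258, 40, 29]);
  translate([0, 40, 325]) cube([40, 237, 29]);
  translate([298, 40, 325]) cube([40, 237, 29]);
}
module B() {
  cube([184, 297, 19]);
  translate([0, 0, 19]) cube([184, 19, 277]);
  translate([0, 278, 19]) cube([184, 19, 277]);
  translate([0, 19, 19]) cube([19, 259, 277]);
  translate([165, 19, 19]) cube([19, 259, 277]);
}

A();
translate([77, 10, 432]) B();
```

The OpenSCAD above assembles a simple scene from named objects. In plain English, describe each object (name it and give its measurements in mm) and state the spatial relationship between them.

A is a four-legged stool. The seat is a 338×317×41 mm slab whose top surface is at z = 432 mm; four square legs, each 40×40 mm in cross-section, run from the floor (z = 0) to the underside of the seat, each flush with a corner of the seat. Four stretchers, 40 mm wide and 29 mm tall, connect adjacent legs with their undersides at z = 325 mm, each running between the inner faces of the legs it joins and aligned with the legs' outer faces on the other axis.

B is an open-topped rectangular box: outside dimensions 184×297×296 mm, with a uniform wall and base thickness of 19 mm. The base is a full 184×297 slab on the floor; four walls sit on top of the base. The front and back walls (the −y and +y sides) span the full width; the two side walls fit between them.

The open box is on top of the stool, centred.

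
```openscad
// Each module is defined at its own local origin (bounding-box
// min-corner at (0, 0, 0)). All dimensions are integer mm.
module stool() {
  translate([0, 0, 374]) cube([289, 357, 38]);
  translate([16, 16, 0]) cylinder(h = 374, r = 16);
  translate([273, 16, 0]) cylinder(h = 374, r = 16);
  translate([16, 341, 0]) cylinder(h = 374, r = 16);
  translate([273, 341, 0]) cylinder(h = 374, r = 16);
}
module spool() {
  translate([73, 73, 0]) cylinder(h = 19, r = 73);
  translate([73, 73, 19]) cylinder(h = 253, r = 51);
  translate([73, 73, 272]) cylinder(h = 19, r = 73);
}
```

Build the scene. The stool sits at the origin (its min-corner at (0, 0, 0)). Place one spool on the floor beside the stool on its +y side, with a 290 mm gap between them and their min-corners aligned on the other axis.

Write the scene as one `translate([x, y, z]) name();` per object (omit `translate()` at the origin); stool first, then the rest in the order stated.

stool();
translate([0, 647, 0]) spool();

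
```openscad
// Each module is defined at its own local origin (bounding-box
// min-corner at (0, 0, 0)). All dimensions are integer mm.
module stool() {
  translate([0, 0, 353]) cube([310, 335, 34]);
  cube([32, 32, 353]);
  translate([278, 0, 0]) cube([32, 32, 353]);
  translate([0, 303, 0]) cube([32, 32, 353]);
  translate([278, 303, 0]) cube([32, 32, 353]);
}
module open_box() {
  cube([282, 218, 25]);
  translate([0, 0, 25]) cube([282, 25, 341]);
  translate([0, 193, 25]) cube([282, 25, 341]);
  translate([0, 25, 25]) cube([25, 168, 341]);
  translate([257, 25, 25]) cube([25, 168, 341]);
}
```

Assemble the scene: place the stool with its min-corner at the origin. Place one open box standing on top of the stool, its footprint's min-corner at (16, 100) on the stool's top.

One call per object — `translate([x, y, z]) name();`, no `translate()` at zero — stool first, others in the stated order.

stool();
translate([16, 100, 387]) open_box();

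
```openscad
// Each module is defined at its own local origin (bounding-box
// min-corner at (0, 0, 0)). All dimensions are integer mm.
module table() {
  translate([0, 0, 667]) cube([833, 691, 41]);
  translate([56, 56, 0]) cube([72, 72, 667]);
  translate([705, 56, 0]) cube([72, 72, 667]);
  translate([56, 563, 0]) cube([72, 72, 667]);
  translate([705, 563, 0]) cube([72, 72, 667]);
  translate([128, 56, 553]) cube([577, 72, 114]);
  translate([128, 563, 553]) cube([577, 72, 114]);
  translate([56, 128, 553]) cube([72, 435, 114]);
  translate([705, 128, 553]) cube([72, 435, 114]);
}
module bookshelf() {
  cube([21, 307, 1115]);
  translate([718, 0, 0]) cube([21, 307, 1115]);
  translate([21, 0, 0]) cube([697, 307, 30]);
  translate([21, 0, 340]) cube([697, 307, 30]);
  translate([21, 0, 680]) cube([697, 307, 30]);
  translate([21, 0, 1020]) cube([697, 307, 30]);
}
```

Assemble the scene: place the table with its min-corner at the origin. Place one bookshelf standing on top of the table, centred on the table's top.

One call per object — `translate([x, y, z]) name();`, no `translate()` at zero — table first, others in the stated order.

table();
translate([47, 192, 708]) bookshelf();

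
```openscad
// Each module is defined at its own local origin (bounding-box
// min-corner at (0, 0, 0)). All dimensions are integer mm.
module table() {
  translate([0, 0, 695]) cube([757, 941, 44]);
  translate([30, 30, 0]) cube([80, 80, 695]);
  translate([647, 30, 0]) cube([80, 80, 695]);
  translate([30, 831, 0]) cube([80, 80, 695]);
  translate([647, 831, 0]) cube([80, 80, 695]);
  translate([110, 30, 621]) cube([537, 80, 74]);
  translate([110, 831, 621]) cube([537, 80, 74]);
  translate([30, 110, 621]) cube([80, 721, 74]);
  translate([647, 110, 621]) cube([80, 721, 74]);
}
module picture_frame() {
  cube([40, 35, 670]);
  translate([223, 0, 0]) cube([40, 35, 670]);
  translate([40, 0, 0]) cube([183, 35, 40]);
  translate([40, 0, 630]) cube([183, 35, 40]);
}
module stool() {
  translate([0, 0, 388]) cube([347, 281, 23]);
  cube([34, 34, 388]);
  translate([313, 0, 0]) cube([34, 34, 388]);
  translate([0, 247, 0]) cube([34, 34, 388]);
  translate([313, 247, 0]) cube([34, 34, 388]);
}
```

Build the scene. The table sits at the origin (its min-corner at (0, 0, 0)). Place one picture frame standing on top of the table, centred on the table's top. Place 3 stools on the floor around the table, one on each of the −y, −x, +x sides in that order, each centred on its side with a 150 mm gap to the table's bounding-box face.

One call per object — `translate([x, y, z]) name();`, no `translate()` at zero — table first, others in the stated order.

table();
translate([247, 453, 739]) picture_frame();
translate([205, -431, 0]) stool();
translate([-497, 330, 0]) stool();
translate([907, 330, 0]) stool();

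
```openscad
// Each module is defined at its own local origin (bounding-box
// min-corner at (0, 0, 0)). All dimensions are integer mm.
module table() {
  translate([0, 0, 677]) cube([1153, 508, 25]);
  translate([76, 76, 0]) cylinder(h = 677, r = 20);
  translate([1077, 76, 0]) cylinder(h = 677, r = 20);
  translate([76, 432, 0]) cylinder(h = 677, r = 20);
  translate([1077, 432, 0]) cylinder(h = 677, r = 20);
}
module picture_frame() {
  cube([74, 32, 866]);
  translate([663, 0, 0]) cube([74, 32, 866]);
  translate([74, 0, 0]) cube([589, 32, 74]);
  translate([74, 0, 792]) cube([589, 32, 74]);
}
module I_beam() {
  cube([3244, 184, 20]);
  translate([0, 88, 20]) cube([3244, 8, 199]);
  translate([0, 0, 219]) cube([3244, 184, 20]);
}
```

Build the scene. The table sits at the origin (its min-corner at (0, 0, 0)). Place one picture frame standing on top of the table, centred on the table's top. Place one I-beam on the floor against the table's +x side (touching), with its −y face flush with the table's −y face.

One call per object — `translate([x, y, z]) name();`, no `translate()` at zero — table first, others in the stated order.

table();
translate([208, 238, 702]) picture_frame();
translate([1153, 0, 0]) I_beam();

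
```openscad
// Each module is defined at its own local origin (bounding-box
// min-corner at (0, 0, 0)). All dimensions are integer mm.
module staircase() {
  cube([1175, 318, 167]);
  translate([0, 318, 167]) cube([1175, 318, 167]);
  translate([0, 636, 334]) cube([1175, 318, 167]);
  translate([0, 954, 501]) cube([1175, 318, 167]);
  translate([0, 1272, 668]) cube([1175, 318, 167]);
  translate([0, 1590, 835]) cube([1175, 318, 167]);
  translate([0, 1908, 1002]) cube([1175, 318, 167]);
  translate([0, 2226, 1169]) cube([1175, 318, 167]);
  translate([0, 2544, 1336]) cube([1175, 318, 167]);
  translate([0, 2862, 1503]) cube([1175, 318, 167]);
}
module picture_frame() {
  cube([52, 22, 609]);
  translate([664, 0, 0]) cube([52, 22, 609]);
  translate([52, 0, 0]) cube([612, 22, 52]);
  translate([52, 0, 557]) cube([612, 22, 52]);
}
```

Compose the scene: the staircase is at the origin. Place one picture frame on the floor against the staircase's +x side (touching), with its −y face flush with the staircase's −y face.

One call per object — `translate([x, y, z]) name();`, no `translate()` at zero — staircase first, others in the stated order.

staircase();
translate([1175, 0, 0]) picture_frame();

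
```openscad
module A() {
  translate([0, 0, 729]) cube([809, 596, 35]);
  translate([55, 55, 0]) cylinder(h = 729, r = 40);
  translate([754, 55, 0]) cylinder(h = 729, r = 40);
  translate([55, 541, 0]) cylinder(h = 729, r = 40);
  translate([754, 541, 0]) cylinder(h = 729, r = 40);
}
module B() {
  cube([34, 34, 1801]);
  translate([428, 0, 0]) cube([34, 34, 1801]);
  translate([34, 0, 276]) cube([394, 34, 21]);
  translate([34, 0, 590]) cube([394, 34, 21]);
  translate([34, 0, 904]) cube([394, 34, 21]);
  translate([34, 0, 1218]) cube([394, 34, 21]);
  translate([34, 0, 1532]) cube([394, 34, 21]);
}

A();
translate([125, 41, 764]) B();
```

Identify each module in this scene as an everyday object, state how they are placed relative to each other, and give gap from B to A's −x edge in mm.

The ladder's min-x is at 125; the table's min-x is 0; gap = 125 mm.

A is a table. B is a ladder. The ladder is on top of the table. The gap from the ladder to the table's −x edge is 125 mm.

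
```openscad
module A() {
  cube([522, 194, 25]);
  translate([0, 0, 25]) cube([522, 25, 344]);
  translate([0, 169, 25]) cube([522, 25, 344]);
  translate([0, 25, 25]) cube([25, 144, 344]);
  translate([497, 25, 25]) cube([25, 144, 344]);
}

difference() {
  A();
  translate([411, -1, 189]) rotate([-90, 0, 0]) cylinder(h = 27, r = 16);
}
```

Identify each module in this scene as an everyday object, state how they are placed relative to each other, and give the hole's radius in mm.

A is an open box. The open box has a circular hole through its front wall. The hole's radius is 16 mm.

The subtracted cylinder has r = 16 mm.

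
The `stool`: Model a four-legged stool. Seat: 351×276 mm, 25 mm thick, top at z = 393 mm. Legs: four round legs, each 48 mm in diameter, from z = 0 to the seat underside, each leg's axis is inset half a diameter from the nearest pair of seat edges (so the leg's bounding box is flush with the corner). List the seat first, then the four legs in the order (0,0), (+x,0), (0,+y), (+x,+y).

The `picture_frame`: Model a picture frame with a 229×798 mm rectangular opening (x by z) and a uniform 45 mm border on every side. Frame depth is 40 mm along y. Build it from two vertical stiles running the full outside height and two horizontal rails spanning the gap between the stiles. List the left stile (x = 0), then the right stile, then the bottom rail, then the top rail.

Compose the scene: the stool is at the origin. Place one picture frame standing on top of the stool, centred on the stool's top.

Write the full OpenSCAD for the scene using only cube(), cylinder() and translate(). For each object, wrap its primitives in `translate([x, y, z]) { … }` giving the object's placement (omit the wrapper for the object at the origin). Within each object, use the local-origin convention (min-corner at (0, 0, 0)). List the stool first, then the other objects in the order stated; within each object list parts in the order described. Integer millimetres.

translate([0, 0, 368]) cube([351, 276, 25]);
translate([24, 24, 0]) cylinder(h = 368, r = 24);
translate([327, 24, 0]) cylinder(h = 368, r = 24);
translate([24, 252, 0]) cylinder(h = 368, r = 24);
translate([327, 252, 0]) cylinder(h = 368, r = 24);
translate([16, 118, 393]) {
  cube([45, 40, 888]);
  translate([274, 0, 0]) cube([45, 40, 888]);
  translate([45, 0, 0]) cube([229, 40, 45]);
  translate([45, 0, 843]) cube([229, 40, 45]);
}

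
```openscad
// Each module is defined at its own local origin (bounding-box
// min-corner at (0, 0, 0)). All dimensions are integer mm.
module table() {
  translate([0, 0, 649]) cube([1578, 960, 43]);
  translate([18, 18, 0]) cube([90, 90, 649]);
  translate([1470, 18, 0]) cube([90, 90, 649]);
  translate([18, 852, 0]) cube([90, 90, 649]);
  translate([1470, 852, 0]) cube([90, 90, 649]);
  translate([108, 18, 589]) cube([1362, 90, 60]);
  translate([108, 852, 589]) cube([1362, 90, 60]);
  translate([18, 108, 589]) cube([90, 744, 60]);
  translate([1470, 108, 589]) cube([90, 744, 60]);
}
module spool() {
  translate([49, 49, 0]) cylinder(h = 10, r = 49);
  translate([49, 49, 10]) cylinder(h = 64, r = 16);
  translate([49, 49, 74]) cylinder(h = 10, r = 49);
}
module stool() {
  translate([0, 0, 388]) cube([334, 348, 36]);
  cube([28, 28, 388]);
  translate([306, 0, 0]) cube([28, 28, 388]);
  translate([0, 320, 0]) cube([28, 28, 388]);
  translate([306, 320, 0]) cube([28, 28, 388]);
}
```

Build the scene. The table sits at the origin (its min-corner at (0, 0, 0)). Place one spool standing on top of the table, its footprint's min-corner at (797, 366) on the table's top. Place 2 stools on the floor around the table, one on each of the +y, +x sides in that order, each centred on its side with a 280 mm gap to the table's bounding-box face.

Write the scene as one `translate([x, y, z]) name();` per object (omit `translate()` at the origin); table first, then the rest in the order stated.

table();
translate([797, 366, 692]) spool();
translate([622, 1240, 0]) stool();
translate([1858, 306, 0]) stool();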